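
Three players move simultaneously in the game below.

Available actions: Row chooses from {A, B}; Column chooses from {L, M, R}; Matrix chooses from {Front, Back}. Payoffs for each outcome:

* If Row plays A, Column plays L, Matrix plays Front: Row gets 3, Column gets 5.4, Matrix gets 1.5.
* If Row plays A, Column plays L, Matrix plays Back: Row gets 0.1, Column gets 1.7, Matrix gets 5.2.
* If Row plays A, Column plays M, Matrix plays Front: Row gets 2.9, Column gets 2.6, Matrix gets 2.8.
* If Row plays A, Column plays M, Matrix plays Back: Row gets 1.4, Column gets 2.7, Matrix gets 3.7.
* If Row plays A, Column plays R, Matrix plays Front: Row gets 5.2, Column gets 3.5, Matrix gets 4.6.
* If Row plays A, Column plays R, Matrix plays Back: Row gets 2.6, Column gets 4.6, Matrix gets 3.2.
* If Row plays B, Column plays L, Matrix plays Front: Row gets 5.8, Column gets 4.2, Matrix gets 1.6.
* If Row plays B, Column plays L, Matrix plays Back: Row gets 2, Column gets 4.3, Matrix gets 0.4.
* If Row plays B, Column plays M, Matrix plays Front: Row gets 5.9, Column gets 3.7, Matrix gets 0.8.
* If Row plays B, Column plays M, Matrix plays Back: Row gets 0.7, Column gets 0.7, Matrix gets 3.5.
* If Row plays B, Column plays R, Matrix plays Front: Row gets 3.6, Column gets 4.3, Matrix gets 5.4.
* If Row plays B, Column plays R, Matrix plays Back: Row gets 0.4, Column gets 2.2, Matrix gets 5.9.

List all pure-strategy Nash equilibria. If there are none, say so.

Row against (L, Front): payoffs 3, 5.8 → best response B.
Row against (L, Back): payoffs 0.1, 2 → best response B.
Row against (M, Front): payoffs 2.9, 5.9 → best response B.
Row against (M, Back): payoffs 1.4, 0.7 → best response A.
Row against (R, Front): payoffs 5.2, 3.6 → best response A.
Row against (R, Back): payoffs 2.6, 0.4 → best response A.
Column against (A, Front): payoffs 5.4, 2.6, 3.5 → best response L.
Column against (A, Back): payoffs 1.7, 2.7, 4.6 → best response R.
Column against (B, Front): payoffs 4.2, 3.7, 4.3 → best response R.
Column against (B, Back): payoffs 4.3, 0.7, 2.2 → best response L.
Matrix against (A, L): payoffs 1.5, 5.2 → best response Back.
Matrix against (A, M): payoffs 2.8, 3.7 → best response Back.
Matrix against (A, R): payoffs 4.6, 3.2 → best response Front.
Matrix against (B, L): payoffs 1.6, 0.4 → best response Front.
Matrix against (B, M): payoffs 0.8, 3.5 → best response Back.
Matrix against (B, R): payoffs 5.4, 5.9 → best response Back.
No profile is a mutual best response for all players.

none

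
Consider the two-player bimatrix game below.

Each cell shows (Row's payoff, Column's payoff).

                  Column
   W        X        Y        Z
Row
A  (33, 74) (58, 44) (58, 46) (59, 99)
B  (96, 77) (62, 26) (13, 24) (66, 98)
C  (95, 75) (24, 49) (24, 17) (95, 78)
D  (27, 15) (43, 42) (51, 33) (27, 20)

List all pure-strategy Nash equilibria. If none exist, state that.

(A, W): Row can switch to B (33 → 96). Not NE.
(A, X): Row can switch to B (58 → 62). Not NE.
(A, Y): Column can switch to W (46 → 74). Not NE.
(A, Z): Row can switch to B (59 → 66). Not NE.
(B, W): Column can switch to Z (77 → 98). Not NE.
(B, X): Column can switch to W (26 → 77). Not NE.
(B, Y): Row can switch to A (13 → 58). Not NE.
(B, Z): Row can switch to C (66 → 95). Not NE.
(C, W): Row can switch to B (95 → 96). Not NE.
(C, X): Row can switch to A (24 → 58). Not NE.
(C, Z): Row gets 95, best alternative 66; Column gets 78, best alternative 75. No profitable deviation — NE.
(The remaining 5 profiles each have a profitable deviation by the same check.)

Pure NE: (C, Z)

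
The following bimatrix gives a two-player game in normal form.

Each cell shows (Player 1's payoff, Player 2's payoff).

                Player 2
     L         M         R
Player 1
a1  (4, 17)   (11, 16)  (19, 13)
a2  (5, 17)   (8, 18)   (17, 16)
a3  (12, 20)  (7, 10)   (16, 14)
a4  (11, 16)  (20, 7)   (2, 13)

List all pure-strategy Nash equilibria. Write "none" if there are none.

Player 1 against L: payoffs 4, 5, 12, 11 → best response a3.
Player 1 against M: payoffs 11, 8, 7, 20 → best response a4.
Player 1 against R: payoffs 19, 17, 16, 2 → best response a1.
Player 2 against a1: payoffs 17, 16, 13 → best response L.
Player 2 against a2: payoffs 17, 18, 16 → best response M.
Player 2 against a3: payoffs 20, 10, 14 → best response L.
Player 2 against a4: payoffs 16, 7, 13 → best response L.
Mutual best responses: (a3, L).

The unique pure-strategy Nash equilibrium is (a3, L).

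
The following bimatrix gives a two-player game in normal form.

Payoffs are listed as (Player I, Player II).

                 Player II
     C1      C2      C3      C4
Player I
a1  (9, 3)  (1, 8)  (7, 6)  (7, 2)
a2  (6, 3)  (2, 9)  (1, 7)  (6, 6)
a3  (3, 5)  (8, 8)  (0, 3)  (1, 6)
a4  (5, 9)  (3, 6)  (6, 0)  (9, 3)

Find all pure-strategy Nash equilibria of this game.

(a1, C1): Player II can switch to C2 (3 → 8). Not NE.
(a1, C2): Player I can switch to a2 (1 → 2). Not NE.
(a1, C3): Player II can switch to C2 (6 → 8). Not NE.
(a1, C4): Player I can switch to a4 (7 → 9). Not NE.
(a2, C1): Player I can switch to a1 (6 → 9). Not NE.
(a2, C2): Player I can switch to a3 (2 → 8). Not NE.
(a2, C3): Player I can switch to a1 (1 → 7). Not NE.
(a2, C4): Player I can switch to a1 (6 → 7). Not NE.
(a3, C1): Player I can switch to a1 (3 → 9). Not NE.
(a3, C2): Player I gets 8, best alternative 3; Player II gets 8, best alternative 6. No profitable deviation — NE.
(a3, C3): Player I can switch to a1 (0 → 7). Not NE.
(a3, C4): Player I can switch to a1 (1 → 7). Not NE.
(a4, C1): Player I can switch to a1 (5 → 9). Not NE.
(The remaining 3 profiles each have a profitable deviation by the same check.)

(a3, C2)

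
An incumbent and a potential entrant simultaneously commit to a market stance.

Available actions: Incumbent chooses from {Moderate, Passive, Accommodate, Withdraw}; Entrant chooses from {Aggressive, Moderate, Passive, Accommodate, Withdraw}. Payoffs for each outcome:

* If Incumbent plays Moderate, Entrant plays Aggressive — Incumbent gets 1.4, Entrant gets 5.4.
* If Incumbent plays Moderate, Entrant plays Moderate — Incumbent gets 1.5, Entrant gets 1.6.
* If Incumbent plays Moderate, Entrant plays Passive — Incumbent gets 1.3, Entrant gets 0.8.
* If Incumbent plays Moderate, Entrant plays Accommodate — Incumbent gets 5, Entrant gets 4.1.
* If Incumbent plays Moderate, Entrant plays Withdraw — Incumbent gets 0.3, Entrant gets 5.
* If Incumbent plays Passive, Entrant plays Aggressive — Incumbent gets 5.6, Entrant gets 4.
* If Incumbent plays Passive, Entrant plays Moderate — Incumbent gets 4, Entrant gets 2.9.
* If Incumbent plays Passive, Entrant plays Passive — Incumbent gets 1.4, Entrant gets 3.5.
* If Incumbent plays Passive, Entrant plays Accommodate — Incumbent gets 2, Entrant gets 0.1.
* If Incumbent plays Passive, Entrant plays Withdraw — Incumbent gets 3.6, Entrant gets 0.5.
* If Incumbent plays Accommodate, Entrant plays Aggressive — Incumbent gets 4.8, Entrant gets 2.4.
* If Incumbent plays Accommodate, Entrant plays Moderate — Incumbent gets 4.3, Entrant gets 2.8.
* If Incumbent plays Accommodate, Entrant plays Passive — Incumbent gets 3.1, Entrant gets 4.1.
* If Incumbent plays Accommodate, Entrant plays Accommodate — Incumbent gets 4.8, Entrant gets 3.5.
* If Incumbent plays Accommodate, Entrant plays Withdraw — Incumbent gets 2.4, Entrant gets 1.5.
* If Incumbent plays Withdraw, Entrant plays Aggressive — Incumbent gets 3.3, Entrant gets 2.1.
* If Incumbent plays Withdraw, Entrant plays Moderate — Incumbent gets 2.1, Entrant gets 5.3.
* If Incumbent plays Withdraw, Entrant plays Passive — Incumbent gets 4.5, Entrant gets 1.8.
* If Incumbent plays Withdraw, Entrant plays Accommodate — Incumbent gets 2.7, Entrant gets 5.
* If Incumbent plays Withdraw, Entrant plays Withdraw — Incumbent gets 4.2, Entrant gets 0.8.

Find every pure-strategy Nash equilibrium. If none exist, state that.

Incumbent against Aggressive: payoffs 1.4, 5.6, 4.8, 3.3 → best response Passive.
Incumbent against Moderate: payoffs 1.5, 4, 4.3, 2.1 → best response Accommodate.
Incumbent against Passive: payoffs 1.3, 1.4, 3.1, 4.5 → best response Withdraw.
Incumbent against Accommodate: payoffs 5, 2, 4.8, 2.7 → best response Moderate.
Incumbent against Withdraw: payoffs 0.3, 3.6, 2.4, 4.2 → best response Withdraw.
Entrant against Moderate: payoffs 5.4, 1.6, 0.8, 4.1, 5 → best response Aggressive.
Entrant against Passive: payoffs 4, 2.9, 3.5, 0.1, 0.5 → best response Aggressive.
Entrant against Accommodate: payoffs 2.4, 2.8, 4.1, 3.5, 1.5 → best response Passive.
Entrant against Withdraw: payoffs 2.1, 5.3, 1.8, 5, 0.8 → best response Moderate.
Mutual best responses: (Passive, Aggressive).

Pure NE: (Passive, Aggressive)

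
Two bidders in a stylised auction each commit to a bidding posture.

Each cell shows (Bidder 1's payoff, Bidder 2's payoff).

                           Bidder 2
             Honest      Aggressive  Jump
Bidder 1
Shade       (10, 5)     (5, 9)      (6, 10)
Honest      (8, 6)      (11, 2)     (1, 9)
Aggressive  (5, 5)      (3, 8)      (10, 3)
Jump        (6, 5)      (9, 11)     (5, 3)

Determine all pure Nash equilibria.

none

Mark each player's best response to every combination of opponents' strategies; a profile where every player is best-responding is a pure Nash equilibrium.
Bidder 1 against Honest: payoffs 10, 8, 5, 6 → best response Shade.
Bidder 1 against Aggressive: payoffs 5, 11, 3, 9 → best response Honest.
Bidder 1 against Jump: payoffs 6, 1, 10, 5 → best response Aggressive.
Bidder 2 against Shade: payoffs 5, 9, 10 → best response Jump.
Bidder 2 against Honest: payoffs 6, 2, 9 → best response Jump.
Bidder 2 against Aggressive: payoffs 5, 8, 3 → best response Aggressive.
Bidder 2 against Jump: payoffs 5, 11, 3 → best response Aggressive.
No profile is a mutual best response for all players.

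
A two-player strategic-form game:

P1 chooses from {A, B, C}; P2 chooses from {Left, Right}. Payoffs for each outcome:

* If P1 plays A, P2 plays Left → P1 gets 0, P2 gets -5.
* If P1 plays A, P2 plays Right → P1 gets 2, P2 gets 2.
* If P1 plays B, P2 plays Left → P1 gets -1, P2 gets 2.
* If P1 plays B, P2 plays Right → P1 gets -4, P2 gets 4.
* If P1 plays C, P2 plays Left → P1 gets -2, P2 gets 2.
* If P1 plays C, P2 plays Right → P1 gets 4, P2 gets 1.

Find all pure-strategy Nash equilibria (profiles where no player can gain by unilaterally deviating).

This game has no pure Nash equilibrium.

Check each profile: it is a Nash equilibrium iff no player can strictly gain by switching unilaterally.
(A, Left): P2 can switch to Right (-5 → 2). Not NE.
(A, Right): P1 can switch to C (2 → 4). Not NE.
(B, Left): P1 can switch to A (-1 → 0). Not NE.
(B, Right): P1 can switch to A (-4 → 2). Not NE.
(C, Left): P1 can switch to A (-2 → 0). Not NE.
(C, Right): P2 can switch to Left (1 → 2). Not NE.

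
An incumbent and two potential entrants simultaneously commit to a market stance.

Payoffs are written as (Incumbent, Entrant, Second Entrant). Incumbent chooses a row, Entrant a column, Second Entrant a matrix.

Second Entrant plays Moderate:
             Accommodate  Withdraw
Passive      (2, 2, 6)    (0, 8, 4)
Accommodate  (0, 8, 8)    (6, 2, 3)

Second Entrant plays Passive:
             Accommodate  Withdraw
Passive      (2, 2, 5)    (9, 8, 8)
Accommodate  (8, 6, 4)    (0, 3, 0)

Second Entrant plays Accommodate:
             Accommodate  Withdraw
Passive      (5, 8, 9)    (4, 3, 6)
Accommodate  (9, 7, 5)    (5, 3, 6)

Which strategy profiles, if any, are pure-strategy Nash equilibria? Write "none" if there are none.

Incumbent against (Accommodate, Moderate): payoffs 2, 0 → best response Passive.
Incumbent against (Accommodate, Passive): payoffs 2, 8 → best response Accommodate.
Incumbent against (Accommodate, Accommodate): payoffs 5, 9 → best response Accommodate.
Incumbent against (Withdraw, Moderate): payoffs 0, 6 → best response Accommodate.
Incumbent against (Withdraw, Passive): payoffs 9, 0 → best response Passive.
Incumbent against (Withdraw, Accommodate): payoffs 4, 5 → best response Accommodate.
Entrant against (Passive, Moderate): payoffs 2, 8 → best response Withdraw.
Entrant against (Passive, Passive): payoffs 2, 8 → best response Withdraw.
Entrant against (Passive, Accommodate): payoffs 8, 3 → best response Accommodate.
Entrant against (Accommodate, Moderate): payoffs 8, 2 → best response Accommodate.
Entrant against (Accommodate, Passive): payoffs 6, 3 → best response Accommodate.
Entrant against (Accommodate, Accommodate): payoffs 7, 3 → best response Accommodate.
Second Entrant against (Passive, Accommodate): payoffs 6, 5, 9 → best response Accommodate.
Second Entrant against (Passive, Withdraw): payoffs 4, 8, 6 → best response Passive.
Second Entrant against (Accommodate, Accommodate): payoffs 8, 4, 5 → best response Moderate.
Second Entrant against (Accommodate, Withdraw): payoffs 3, 0, 6 → best response Accommodate.
Mutual best responses: (Passive, Withdraw, Passive).

Pure NE: (Passive, Withdraw, Passive)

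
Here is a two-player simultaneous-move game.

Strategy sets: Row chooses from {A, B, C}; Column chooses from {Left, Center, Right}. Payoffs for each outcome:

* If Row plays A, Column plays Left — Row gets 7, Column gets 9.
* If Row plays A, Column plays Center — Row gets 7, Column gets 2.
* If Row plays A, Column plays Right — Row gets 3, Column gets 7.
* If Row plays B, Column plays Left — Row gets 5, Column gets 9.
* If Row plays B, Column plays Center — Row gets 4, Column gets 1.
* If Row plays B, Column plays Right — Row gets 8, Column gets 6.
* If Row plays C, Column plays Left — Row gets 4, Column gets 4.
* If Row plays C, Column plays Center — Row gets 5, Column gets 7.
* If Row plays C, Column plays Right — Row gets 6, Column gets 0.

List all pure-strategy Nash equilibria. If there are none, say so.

Mark each player's best response to every combination of opponents' strategies; a profile where every player is best-responding is a pure Nash equilibrium.
Row against Left: payoffs 7, 5, 4 → best response A.
Row against Center: payoffs 7, 4, 5 → best response A.
Row against Right: payoffs 3, 8, 6 → best response B.
Column against A: payoffs 9, 2, 7 → best response Left.
Column against B: payoffs 9, 1, 6 → best response Left.
Column against C: payoffs 4, 7, 0 → best response Center.
Mutual best responses: (A, Left).

Pure NE: (A, Left)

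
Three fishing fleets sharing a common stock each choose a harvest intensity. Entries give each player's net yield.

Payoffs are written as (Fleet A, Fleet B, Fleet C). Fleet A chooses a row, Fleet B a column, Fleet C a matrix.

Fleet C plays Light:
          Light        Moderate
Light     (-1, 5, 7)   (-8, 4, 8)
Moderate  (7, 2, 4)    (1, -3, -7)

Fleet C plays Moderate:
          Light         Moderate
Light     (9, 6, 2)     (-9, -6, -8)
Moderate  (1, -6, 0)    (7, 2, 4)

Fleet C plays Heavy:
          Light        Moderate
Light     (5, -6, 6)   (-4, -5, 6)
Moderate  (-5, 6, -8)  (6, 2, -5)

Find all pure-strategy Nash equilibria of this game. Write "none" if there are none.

The pure Nash equilibria are (Moderate, Light, Light); (Moderate, Moderate, Moderate).

(Light, Light, Light): Fleet A can switch to Moderate (-1 → 7). Not NE.
(Light, Light, Moderate): Fleet C can switch to Light (2 → 7). Not NE.
(Light, Light, Heavy): Fleet B can switch to Moderate (-6 → -5). Not NE.
(Light, Moderate, Light): Fleet A can switch to Moderate (-8 → 1). Not NE.
(Light, Moderate, Moderate): Fleet A can switch to Moderate (-9 → 7). Not NE.
(Light, Moderate, Heavy): Fleet A can switch to Moderate (-4 → 6). Not NE.
(Moderate, Light, Light): Fleet A gets 7, best alternative -1; Fleet B gets 2, best alternative -3; Fleet C gets 4, best alternative 0. No profitable deviation — NE.
(Moderate, Moderate, Moderate): Fleet A gets 7, best alternative -9; Fleet B gets 2, best alternative -6; Fleet C gets 4, best alternative -5. No profitable deviation — NE.
(The remaining 4 profiles each have a profitable deviation by the same check.)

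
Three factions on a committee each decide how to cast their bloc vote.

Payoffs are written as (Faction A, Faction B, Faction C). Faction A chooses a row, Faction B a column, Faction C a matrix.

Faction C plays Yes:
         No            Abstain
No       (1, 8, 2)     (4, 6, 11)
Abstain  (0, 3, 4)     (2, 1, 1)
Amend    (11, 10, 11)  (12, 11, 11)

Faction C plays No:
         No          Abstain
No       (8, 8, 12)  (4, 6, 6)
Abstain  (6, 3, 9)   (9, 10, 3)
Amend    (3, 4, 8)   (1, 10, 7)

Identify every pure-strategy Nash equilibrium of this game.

(No, No, No), (Abstain, Abstain, No), (Amend, Abstain, Yes)

Faction A against (No, Yes): payoffs 1, 0, 11 → best response Amend.
Faction A against (No, No): payoffs 8, 6, 3 → best response No.
Faction A against (Abstain, Yes): payoffs 4, 2, 12 → best response Amend.
Faction A against (Abstain, No): payoffs 4, 9, 1 → best response Abstain.
Faction B against (No, Yes): payoffs 8, 6 → best response No.
Faction B against (No, No): payoffs 8, 6 → best response No.
Faction B against (Abstain, Yes): payoffs 3, 1 → best response No.
Faction B against (Abstain, No): payoffs 3, 10 → best response Abstain.
Faction B against (Amend, Yes): payoffs 10, 11 → best response Abstain.
Faction B against (Amend, No): payoffs 4, 10 → best response Abstain.
Faction C against (No, No): payoffs 2, 12 → best response No.
Faction C against (No, Abstain): payoffs 11, 6 → best response Yes.
Faction C against (Abstain, No): payoffs 4, 9 → best response No.
Faction C against (Abstain, Abstain): payoffs 1, 3 → best response No.
Faction C against (Amend, No): payoffs 11, 8 → best response Yes.
Faction C against (Amend, Abstain): payoffs 11, 7 → best response Yes.
Mutual best responses: (No, No, No); (Abstain, Abstain, No); (Amend, Abstain, Yes).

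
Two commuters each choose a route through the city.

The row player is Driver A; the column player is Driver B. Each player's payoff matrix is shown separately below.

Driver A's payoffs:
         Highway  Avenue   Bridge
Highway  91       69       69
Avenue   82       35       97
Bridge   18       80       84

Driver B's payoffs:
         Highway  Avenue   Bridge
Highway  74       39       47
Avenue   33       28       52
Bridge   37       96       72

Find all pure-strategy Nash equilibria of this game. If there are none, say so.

Pure-strategy Nash equilibria: (Highway, Highway); (Avenue, Bridge); (Bridge, Avenue)

(Highway, Highway): Driver A gets 91, best alternative 82; Driver B gets 74, best alternative 47. No profitable deviation — NE.
(Highway, Avenue): Driver A can switch to Bridge (69 → 80). Not NE.
(Highway, Bridge): Driver A can switch to Avenue (69 → 97). Not NE.
(Avenue, Highway): Driver A can switch to Highway (82 → 91). Not NE.
(Avenue, Avenue): Driver A can switch to Highway (35 → 69). Not NE.
(Avenue, Bridge): Driver A gets 97, best alternative 84; Driver B gets 52, best alternative 33. No profitable deviation — NE.
(Bridge, Highway): Driver A can switch to Highway (18 → 91). Not NE.
(Bridge, Avenue): Driver A gets 80, best alternative 69; Driver B gets 96, best alternative 72. No profitable deviation — NE.
(Bridge, Bridge): Driver A can switch to Avenue (84 → 97). Not NE.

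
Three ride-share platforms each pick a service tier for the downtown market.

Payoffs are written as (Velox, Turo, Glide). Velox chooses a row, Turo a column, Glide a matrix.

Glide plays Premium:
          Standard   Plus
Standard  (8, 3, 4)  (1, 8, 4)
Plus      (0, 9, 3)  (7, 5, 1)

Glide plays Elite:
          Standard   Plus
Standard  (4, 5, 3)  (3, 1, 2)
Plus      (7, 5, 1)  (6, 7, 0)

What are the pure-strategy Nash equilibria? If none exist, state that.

This game has no pure Nash equilibrium.

For each player, find the best response to each opponent profile; mutual best responses are the pure NE.
Velox against (Standard, Premium): payoffs 8, 0 → best response Standard.
Velox against (Standard, Elite): payoffs 4, 7 → best response Plus.
Velox against (Plus, Premium): payoffs 1, 7 → best response Plus.
Velox against (Plus, Elite): payoffs 3, 6 → best response Plus.
Turo against (Standard, Premium): payoffs 3, 8 → best response Plus.
Turo against (Standard, Elite): payoffs 5, 1 → best response Standard.
Turo against (Plus, Premium): payoffs 9, 5 → best response Standard.
Turo against (Plus, Elite): payoffs 5, 7 → best response Plus.
Glide against (Standard, Standard): payoffs 4, 3 → best response Premium.
Glide against (Standard, Plus): payoffs 4, 2 → best response Premium.
Glide against (Plus, Standard): payoffs 3, 1 → best response Premium.
Glide against (Plus, Plus): payoffs 1, 0 → best response Premium.
No profile is a mutual best response for all players.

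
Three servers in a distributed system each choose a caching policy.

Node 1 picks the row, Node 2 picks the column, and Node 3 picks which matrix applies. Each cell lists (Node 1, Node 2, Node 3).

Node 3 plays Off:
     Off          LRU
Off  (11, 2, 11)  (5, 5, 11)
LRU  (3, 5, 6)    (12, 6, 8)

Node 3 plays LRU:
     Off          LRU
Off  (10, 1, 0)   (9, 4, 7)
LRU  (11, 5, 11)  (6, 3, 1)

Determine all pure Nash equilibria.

For each strategy profile, look for a profitable unilateral deviation.
(Off, Off, Off): Node 2 can switch to LRU (2 → 5). Not NE.
(Off, Off, LRU): Node 1 can switch to LRU (10 → 11). Not NE.
(Off, LRU, Off): Node 1 can switch to LRU (5 → 12). Not NE.
(Off, LRU, LRU): Node 3 can switch to Off (7 → 11). Not NE.
(LRU, Off, Off): Node 1 can switch to Off (3 → 11). Not NE.
(LRU, Off, LRU): Node 1 gets 11, best alternative 10; Node 2 gets 5, best alternative 3; Node 3 gets 11, best alternative 6. No profitable deviation — NE.
(LRU, LRU, Off): Node 1 gets 12, best alternative 5; Node 2 gets 6, best alternative 5; Node 3 gets 8, best alternative 1. No profitable deviation — NE.
(LRU, LRU, LRU): Node 1 can switch to Off (6 → 9). Not NE.

Pure-strategy Nash equilibria: (LRU, Off, LRU); (LRU, LRU, Off)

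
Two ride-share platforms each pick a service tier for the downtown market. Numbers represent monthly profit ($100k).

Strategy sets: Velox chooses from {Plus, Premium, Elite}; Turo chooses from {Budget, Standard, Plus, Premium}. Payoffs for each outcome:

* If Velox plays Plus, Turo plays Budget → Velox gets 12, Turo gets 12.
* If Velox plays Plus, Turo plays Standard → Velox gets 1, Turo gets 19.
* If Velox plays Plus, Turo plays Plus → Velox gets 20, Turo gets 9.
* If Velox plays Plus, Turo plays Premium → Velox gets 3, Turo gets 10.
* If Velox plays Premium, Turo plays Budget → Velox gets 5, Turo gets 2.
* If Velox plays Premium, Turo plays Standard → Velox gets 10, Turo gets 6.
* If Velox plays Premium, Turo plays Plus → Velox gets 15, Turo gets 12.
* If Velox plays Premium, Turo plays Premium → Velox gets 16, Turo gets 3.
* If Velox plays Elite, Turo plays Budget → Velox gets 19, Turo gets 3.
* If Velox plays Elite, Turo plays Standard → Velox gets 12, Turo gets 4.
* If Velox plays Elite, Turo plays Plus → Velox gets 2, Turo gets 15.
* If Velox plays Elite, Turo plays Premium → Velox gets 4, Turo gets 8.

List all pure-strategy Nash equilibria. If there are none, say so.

No pure-strategy Nash equilibrium.

Check each profile: it is a Nash equilibrium iff no player can strictly gain by switching unilaterally.
(Plus, Budget): Velox can switch to Elite (12 → 19). Not NE.
(Plus, Standard): Velox can switch to Premium (1 → 10). Not NE.
(Plus, Plus): Turo can switch to Budget (9 → 12). Not NE.
(Plus, Premium): Velox can switch to Premium (3 → 16). Not NE.
(Premium, Budget): Velox can switch to Plus (5 → 12). Not NE.
(Premium, Standard): Velox can switch to Elite (10 → 12). Not NE.
(The remaining 6 profiles each have a profitable deviation by the same check.)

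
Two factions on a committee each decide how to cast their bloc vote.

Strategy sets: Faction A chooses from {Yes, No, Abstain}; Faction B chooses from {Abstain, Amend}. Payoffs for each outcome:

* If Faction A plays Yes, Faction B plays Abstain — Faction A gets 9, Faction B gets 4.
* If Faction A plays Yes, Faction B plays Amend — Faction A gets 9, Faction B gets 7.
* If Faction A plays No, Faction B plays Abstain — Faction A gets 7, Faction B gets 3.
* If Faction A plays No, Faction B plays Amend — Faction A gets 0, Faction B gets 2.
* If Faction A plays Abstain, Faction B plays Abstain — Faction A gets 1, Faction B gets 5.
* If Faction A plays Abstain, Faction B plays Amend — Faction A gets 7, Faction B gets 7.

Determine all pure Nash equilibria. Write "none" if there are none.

The unique pure-strategy Nash equilibrium is (Yes, Amend).

(Yes, Abstain): Faction B can switch to Amend (4 → 7). Not NE.
(Yes, Amend): Faction A gets 9, best alternative 7; Faction B gets 7, best alternative 4. No profitable deviation — NE.
(No, Abstain): Faction A can switch to Yes (7 → 9). Not NE.
(No, Amend): Faction A can switch to Yes (0 → 9). Not NE.
(Abstain, Abstain): Faction A can switch to Yes (1 → 9). Not NE.
(Abstain, Amend): Faction A can switch to Yes (7 → 9). Not NE.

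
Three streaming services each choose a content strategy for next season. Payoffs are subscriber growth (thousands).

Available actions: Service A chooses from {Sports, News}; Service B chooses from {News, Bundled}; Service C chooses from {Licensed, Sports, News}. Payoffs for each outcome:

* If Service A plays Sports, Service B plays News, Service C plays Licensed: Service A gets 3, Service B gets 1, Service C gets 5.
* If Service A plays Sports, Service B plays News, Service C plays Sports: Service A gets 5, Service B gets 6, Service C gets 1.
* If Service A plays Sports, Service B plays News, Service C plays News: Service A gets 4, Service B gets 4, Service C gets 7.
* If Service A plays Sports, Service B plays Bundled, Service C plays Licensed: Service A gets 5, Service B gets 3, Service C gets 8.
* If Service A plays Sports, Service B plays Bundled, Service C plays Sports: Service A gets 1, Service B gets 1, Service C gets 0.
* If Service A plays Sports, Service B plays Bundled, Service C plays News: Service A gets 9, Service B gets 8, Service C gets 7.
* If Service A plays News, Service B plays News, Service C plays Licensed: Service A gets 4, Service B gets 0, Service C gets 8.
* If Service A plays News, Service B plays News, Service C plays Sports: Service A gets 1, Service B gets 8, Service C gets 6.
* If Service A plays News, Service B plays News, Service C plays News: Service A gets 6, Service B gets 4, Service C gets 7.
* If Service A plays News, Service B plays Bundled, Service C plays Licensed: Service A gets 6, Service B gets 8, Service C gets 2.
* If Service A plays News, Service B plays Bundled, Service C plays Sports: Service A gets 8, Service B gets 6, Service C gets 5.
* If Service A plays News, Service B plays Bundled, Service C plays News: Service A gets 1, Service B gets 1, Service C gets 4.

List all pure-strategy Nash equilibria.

For each strategy profile, look for a profitable unilateral deviation.
(Sports, News, Licensed): Service A can switch to News (3 → 4). Not NE.
(Sports, News, Sports): Service C can switch to Licensed (1 → 5). Not NE.
(Sports, News, News): Service A can switch to News (4 → 6). Not NE.
(Sports, Bundled, Licensed): Service A can switch to News (5 → 6). Not NE.
(Sports, Bundled, Sports): Service A can switch to News (1 → 8). Not NE.
(Sports, Bundled, News): Service C can switch to Licensed (7 → 8). Not NE.
(The remaining 6 profiles each have a profitable deviation by the same check.)

none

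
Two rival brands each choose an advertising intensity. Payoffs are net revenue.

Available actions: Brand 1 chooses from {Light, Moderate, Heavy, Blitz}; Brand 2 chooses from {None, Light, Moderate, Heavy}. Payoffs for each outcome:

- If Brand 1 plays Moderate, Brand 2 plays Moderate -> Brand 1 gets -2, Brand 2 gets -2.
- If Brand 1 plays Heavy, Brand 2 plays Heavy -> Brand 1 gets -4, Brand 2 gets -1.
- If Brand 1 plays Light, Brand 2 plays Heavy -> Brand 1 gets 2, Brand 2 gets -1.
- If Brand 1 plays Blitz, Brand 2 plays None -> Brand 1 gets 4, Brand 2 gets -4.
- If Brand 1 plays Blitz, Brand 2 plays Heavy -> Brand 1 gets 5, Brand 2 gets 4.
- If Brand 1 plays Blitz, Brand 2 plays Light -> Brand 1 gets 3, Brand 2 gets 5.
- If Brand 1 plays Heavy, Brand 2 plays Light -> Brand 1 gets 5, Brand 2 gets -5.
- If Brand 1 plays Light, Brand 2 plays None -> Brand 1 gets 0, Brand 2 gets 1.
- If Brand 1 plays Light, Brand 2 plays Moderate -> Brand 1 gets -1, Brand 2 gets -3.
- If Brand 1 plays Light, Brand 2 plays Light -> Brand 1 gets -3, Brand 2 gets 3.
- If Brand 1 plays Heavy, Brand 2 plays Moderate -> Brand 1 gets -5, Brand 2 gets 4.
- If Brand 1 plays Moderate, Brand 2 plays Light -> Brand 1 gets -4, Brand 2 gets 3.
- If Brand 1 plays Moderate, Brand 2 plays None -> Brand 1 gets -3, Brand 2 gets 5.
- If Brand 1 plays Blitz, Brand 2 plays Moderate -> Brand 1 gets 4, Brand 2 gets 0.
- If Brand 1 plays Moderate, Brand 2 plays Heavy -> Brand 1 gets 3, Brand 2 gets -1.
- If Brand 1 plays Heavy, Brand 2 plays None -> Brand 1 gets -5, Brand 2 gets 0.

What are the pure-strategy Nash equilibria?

Mark each player's best response to every combination of opponents' strategies; a profile where every player is best-responding is a pure Nash equilibrium.
Brand 1 against None: payoffs 0, -3, -5, 4 → best response Blitz.
Brand 1 against Light: payoffs -3, -4, 5, 3 → best response Heavy.
Brand 1 against Moderate: payoffs -1, -2, -5, 4 → best response Blitz.
Brand 1 against Heavy: payoffs 2, 3, -4, 5 → best response Blitz.
Brand 2 against Light: payoffs 1, 3, -3, -1 → best response Light.
Brand 2 against Moderate: payoffs 5, 3, -2, -1 → best response None.
Brand 2 against Heavy: payoffs 0, -5, 4, -1 → best response Moderate.
Brand 2 against Blitz: payoffs -4, 5, 0, 4 → best response Light.
No profile is a mutual best response for all players.

This game has no pure Nash equilibrium.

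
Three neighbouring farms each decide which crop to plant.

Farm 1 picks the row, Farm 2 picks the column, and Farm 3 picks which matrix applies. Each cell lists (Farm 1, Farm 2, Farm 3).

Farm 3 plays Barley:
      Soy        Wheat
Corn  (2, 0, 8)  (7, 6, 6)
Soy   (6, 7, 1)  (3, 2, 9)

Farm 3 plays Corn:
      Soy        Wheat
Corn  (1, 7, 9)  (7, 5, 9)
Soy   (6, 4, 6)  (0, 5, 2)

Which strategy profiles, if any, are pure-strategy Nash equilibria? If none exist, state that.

This game has no pure Nash equilibrium.

Farm 1 against (Soy, Barley): payoffs 2, 6 → best response Soy.
Farm 1 against (Soy, Corn): payoffs 1, 6 → best response Soy.
Farm 1 against (Wheat, Barley): payoffs 7, 3 → best response Corn.
Farm 1 against (Wheat, Corn): payoffs 7, 0 → best response Corn.
Farm 2 against (Corn, Barley): payoffs 0, 6 → best response Wheat.
Farm 2 against (Corn, Corn): payoffs 7, 5 → best response Soy.
Farm 2 against (Soy, Barley): payoffs 7, 2 → best response Soy.
Farm 2 against (Soy, Corn): payoffs 4, 5 → best response Wheat.
Farm 3 against (Corn, Soy): payoffs 8, 9 → best response Corn.
Farm 3 against (Corn, Wheat): payoffs 6, 9 → best response Corn.
Farm 3 against (Soy, Soy): payoffs 1, 6 → best response Corn.
Farm 3 against (Soy, Wheat): payoffs 9, 2 → best response Barley.
No profile is a mutual best response for all players.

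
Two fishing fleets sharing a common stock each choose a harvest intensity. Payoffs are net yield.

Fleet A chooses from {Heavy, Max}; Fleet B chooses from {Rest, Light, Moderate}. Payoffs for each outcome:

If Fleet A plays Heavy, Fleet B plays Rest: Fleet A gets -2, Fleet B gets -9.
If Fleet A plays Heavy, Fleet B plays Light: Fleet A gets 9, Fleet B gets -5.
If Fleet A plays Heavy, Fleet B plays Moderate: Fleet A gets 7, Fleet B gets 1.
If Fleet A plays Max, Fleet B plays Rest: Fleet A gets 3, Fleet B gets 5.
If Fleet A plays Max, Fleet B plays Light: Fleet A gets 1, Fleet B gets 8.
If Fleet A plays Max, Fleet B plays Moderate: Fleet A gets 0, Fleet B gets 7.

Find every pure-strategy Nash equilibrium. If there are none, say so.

(Heavy, Moderate)

Fleet A against Rest: payoffs -2, 3 → best response Max.
Fleet A against Light: payoffs 9, 1 → best response Heavy.
Fleet A against Moderate: payoffs 7, 0 → best response Heavy.
Fleet B against Heavy: payoffs -9, -5, 1 → best response Moderate.
Fleet B against Max: payoffs 5, 8, 7 → best response Light.
Mutual best responses: (Heavy, Moderate).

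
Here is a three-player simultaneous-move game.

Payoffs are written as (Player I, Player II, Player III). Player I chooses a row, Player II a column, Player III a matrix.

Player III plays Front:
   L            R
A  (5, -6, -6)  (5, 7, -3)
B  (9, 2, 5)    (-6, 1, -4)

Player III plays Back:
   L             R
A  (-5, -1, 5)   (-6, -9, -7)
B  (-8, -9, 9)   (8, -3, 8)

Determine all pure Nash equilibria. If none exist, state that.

For each player, find the best response to each opponent profile; mutual best responses are the pure NE.
Player I against (L, Front): payoffs 5, 9 → best response B.
Player I against (L, Back): payoffs -5, -8 → best response A.
Player I against (R, Front): payoffs 5, -6 → best response A.
Player I against (R, Back): payoffs -6, 8 → best response B.
Player II against (A, Front): payoffs -6, 7 → best response R.
Player II against (A, Back): payoffs -1, -9 → best response L.
Player II against (B, Front): payoffs 2, 1 → best response L.
Player II against (B, Back): payoffs -9, -3 → best response R.
Player III against (A, L): payoffs -6, 5 → best response Back.
Player III against (A, R): payoffs -3, -7 → best response Front.
Player III against (B, L): payoffs 5, 9 → best response Back.
Player III against (B, R): payoffs -4, 8 → best response Back.
Mutual best responses: (A, L, Back); (A, R, Front); (B, R, Back).

(A, L, Back) and (A, R, Front) and (B, R, Back)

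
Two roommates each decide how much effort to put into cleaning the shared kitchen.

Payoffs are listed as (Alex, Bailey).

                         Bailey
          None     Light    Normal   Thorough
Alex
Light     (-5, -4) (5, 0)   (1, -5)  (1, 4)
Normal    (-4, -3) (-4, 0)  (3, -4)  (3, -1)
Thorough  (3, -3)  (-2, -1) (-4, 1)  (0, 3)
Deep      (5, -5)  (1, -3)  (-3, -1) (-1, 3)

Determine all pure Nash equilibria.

(Light, None): Alex can switch to Normal (-5 → -4). Not NE.
(Light, Light): Bailey can switch to Thorough (0 → 4). Not NE.
(Light, Normal): Alex can switch to Normal (1 → 3). Not NE.
(Light, Thorough): Alex can switch to Normal (1 → 3). Not NE.
(Normal, None): Alex can switch to Thorough (-4 → 3). Not NE.
(Normal, Light): Alex can switch to Light (-4 → 5). Not NE.
(The remaining 10 profiles each have a profitable deviation by the same check.)

This game has no pure Nash equilibrium.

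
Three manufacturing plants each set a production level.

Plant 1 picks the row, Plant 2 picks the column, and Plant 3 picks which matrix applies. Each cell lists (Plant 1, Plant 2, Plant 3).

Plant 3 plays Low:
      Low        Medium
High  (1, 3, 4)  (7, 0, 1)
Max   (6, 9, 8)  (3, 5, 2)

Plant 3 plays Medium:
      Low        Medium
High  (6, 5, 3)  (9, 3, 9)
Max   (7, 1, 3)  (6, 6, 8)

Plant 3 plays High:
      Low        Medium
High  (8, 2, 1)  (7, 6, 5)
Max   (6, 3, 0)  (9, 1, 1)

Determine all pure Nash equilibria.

(High, Low, Low): Plant 1 can switch to Max (1 → 6). Not NE.
(High, Low, Medium): Plant 1 can switch to Max (6 → 7). Not NE.
(High, Low, High): Plant 2 can switch to Medium (2 → 6). Not NE.
(High, Medium, Low): Plant 2 can switch to Low (0 → 3). Not NE.
(High, Medium, Medium): Plant 2 can switch to Low (3 → 5). Not NE.
(High, Medium, High): Plant 1 can switch to Max (7 → 9). Not NE.
(Max, Low, Low): Plant 1 gets 6, best alternative 1; Plant 2 gets 9, best alternative 5; Plant 3 gets 8, best alternative 3. No profitable deviation — NE.
(Max, Low, Medium): Plant 2 can switch to Medium (1 → 6). Not NE.
(Max, Low, High): Plant 1 can switch to High (6 → 8). Not NE.
(Max, Medium, Low): Plant 1 can switch to High (3 → 7). Not NE.
(Max, Medium, Medium): Plant 1 can switch to High (6 → 9). Not NE.
(The remaining 1 profile has a profitable deviation by the same check.)

Pure NE: (Max, Low, Low)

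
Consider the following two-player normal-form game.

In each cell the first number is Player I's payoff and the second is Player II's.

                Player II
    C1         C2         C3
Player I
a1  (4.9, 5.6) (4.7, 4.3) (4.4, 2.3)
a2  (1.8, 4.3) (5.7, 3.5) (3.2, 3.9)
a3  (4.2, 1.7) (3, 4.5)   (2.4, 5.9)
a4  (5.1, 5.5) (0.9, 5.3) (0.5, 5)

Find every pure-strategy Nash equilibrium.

Pure NE: (a4, C1)

Player I against C1: payoffs 4.9, 1.8, 4.2, 5.1 → best response a4.
Player I against C2: payoffs 4.7, 5.7, 3, 0.9 → best response a2.
Player I against C3: payoffs 4.4, 3.2, 2.4, 0.5 → best response a1.
Player II against a1: payoffs 5.6, 4.3, 2.3 → best response C1.
Player II against a2: payoffs 4.3, 3.5, 3.9 → best response C1.
Player II against a3: payoffs 1.7, 4.5, 5.9 → best response C3.
Player II against a4: payoffs 5.5, 5.3, 5 → best response C1.
Mutual best responses: (a4, C1).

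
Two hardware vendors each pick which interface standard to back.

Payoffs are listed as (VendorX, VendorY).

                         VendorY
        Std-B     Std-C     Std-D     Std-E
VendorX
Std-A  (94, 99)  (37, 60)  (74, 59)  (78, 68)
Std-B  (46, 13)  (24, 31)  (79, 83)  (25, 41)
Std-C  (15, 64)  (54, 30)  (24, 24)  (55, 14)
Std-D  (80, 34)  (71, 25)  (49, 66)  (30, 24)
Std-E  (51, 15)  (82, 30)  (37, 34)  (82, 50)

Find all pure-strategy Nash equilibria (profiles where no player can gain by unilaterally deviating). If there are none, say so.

Check each profile: it is a Nash equilibrium iff no player can strictly gain by switching unilaterally.
(Std-A, Std-B): VendorX gets 94, best alternative 80; VendorY gets 99, best alternative 68. No profitable deviation — NE.
(Std-A, Std-C): VendorX can switch to Std-C (37 → 54). Not NE.
(Std-A, Std-D): VendorX can switch to Std-B (74 → 79). Not NE.
(Std-A, Std-E): VendorX can switch to Std-E (78 → 82). Not NE.
(Std-B, Std-B): VendorX can switch to Std-A (46 → 94). Not NE.
(Std-B, Std-C): VendorX can switch to Std-A (24 → 37). Not NE.
(Std-B, Std-D): VendorX gets 79, best alternative 74; VendorY gets 83, best alternative 41. No profitable deviation — NE.
(Std-B, Std-E): VendorX can switch to Std-A (25 → 78). Not NE.
(Std-E, Std-E): VendorX gets 82, best alternative 78; VendorY gets 50, best alternative 34. No profitable deviation — NE.
(The remaining 11 profiles each have a profitable deviation by the same check.)

The pure Nash equilibria are (Std-A, Std-B); (Std-B, Std-D); (Std-E, Std-E).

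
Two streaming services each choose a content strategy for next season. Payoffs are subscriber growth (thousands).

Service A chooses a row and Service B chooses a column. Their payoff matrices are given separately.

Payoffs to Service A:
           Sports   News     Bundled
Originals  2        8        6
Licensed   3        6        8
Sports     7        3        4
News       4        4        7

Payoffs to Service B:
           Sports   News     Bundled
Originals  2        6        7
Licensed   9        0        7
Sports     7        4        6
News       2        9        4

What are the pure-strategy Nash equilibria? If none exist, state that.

(Originals, Sports): Service A can switch to Licensed (2 → 3). Not NE.
(Originals, News): Service B can switch to Bundled (6 → 7). Not NE.
(Originals, Bundled): Service A can switch to Licensed (6 → 8). Not NE.
(Licensed, Sports): Service A can switch to Sports (3 → 7). Not NE.
(Licensed, News): Service A can switch to Originals (6 → 8). Not NE.
(Licensed, Bundled): Service B can switch to Sports (7 → 9). Not NE.
(Sports, Sports): Service A gets 7, best alternative 4; Service B gets 7, best alternative 6. No profitable deviation — NE.
(Sports, News): Service A can switch to Originals (3 → 8). Not NE.
(Sports, Bundled): Service A can switch to Originals (4 → 6). Not NE.
(News, Sports): Service A can switch to Sports (4 → 7). Not NE.
(News, News): Service A can switch to Originals (4 → 8). Not NE.
(The remaining 1 profile has a profitable deviation by the same check.)

Pure NE: (Sports, Sports)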